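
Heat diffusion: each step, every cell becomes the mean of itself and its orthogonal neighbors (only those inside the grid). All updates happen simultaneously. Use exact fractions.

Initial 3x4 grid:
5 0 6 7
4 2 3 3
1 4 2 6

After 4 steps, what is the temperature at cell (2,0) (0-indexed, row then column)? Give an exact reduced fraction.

Answer: 217/75

Derivation:
Step 1: cell (2,0) = 3
Step 2: cell (2,0) = 11/4
Step 3: cell (2,0) = 57/20
Step 4: cell (2,0) = 217/75
Full grid after step 4:
  66521/21600 239857/72000 811631/216000 532771/129600
  107281/36000 189551/60000 145509/40000 381001/96000
  217/75 27779/9000 186439/54000 494921/129600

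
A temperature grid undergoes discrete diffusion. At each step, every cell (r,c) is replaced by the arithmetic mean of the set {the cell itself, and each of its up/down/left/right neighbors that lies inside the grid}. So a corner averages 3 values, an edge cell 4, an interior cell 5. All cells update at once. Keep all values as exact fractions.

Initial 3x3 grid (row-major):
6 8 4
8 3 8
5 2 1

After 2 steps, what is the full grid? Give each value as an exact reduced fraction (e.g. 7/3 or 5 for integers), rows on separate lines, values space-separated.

After step 1:
  22/3 21/4 20/3
  11/2 29/5 4
  5 11/4 11/3
After step 2:
  217/36 501/80 191/36
  709/120 233/50 151/30
  53/12 1033/240 125/36

Answer: 217/36 501/80 191/36
709/120 233/50 151/30
53/12 1033/240 125/36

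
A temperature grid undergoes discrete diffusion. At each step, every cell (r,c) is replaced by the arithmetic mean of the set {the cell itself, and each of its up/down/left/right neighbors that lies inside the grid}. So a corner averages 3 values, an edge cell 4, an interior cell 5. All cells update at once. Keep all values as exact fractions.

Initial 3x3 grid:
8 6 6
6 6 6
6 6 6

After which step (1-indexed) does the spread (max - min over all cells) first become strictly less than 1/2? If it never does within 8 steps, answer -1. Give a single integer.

Answer: 3

Derivation:
Step 1: max=20/3, min=6, spread=2/3
Step 2: max=59/9, min=6, spread=5/9
Step 3: max=689/108, min=6, spread=41/108
  -> spread < 1/2 first at step 3
Step 4: max=41011/6480, min=1091/180, spread=347/1296
Step 5: max=2439737/388800, min=10957/1800, spread=2921/15552
Step 6: max=145796539/23328000, min=1321483/216000, spread=24611/186624
Step 7: max=8716802033/1399680000, min=29816741/4860000, spread=207329/2239488
Step 8: max=521914752451/83980800000, min=1594001599/259200000, spread=1746635/26873856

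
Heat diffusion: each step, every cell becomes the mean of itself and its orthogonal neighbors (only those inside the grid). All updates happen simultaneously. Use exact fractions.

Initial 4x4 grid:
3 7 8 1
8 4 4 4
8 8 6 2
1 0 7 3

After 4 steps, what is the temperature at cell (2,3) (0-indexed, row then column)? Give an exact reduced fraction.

Answer: 51403/12000

Derivation:
Step 1: cell (2,3) = 15/4
Step 2: cell (2,3) = 159/40
Step 3: cell (2,3) = 1661/400
Step 4: cell (2,3) = 51403/12000
Full grid after step 4:
  20317/3600 195787/36000 529081/108000 18203/4050
  33277/6000 158569/30000 108769/22500 474451/108000
  91351/18000 74821/15000 45759/10000 51403/12000
  25729/5400 41123/9000 39521/9000 44963/10800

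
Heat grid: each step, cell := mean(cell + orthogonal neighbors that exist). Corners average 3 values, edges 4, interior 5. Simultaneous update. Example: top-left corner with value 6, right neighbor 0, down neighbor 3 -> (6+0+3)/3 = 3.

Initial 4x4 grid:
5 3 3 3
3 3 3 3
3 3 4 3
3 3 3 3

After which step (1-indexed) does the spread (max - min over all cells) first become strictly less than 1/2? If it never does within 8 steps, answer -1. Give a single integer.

Answer: 3

Derivation:
Step 1: max=11/3, min=3, spread=2/3
Step 2: max=32/9, min=3, spread=5/9
Step 3: max=365/108, min=2461/800, spread=6553/21600
  -> spread < 1/2 first at step 3
Step 4: max=27083/8100, min=7447/2400, spread=3119/12960
Step 5: max=399607/121500, min=89929/28800, spread=647009/3888000
Step 6: max=4764391/1458000, min=202878979/64800000, spread=79845589/583200000
Step 7: max=283782473/87480000, min=913233407/291600000, spread=98124509/874800000
Step 8: max=5299121897/1640250000, min=27437586371/8748000000, spread=2473191239/26244000000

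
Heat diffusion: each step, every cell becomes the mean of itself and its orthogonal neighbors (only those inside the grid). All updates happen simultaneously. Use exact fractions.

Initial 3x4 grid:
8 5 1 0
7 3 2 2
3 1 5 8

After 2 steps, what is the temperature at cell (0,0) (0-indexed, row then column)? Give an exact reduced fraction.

Step 1: cell (0,0) = 20/3
Step 2: cell (0,0) = 97/18
Full grid after step 2:
  97/18 991/240 197/80 2
  1151/240 187/50 76/25 29/10
  143/36 107/30 73/20 4

Answer: 97/18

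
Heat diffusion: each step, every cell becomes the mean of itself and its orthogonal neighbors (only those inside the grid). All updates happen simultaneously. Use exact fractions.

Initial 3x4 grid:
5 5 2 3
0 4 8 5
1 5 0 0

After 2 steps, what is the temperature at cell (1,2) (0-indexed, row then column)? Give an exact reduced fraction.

Answer: 399/100

Derivation:
Step 1: cell (1,2) = 19/5
Step 2: cell (1,2) = 399/100
Full grid after step 2:
  59/18 487/120 469/120 71/18
  367/120 86/25 399/100 16/5
  7/3 243/80 673/240 107/36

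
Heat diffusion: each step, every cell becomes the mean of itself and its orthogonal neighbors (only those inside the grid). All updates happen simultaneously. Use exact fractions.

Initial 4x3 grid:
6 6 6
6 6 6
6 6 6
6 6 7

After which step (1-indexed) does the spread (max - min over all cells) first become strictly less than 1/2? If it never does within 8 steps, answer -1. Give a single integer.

Answer: 1

Derivation:
Step 1: max=19/3, min=6, spread=1/3
  -> spread < 1/2 first at step 1
Step 2: max=113/18, min=6, spread=5/18
Step 3: max=1337/216, min=6, spread=41/216
Step 4: max=159737/25920, min=6, spread=4217/25920
Step 5: max=9540349/1555200, min=43279/7200, spread=38417/311040
Step 6: max=571072211/93312000, min=866597/144000, spread=1903471/18662400
Step 7: max=34193309089/5598720000, min=26035759/4320000, spread=18038617/223948800
Step 8: max=2048807382851/335923200000, min=2345726759/388800000, spread=883978523/13436928000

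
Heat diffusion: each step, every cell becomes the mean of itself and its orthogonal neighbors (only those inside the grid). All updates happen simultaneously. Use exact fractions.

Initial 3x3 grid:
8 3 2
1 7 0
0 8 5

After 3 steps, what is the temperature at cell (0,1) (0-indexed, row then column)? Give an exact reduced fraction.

Answer: 14039/3600

Derivation:
Step 1: cell (0,1) = 5
Step 2: cell (0,1) = 217/60
Step 3: cell (0,1) = 14039/3600
Full grid after step 3:
  233/60 14039/3600 3719/1080
  611/150 3787/1000 9151/2400
  176/45 7457/1800 4189/1080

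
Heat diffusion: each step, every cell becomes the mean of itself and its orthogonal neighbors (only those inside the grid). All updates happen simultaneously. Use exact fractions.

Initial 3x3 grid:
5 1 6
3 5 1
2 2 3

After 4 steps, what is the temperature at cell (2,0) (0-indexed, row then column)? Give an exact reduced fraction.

Step 1: cell (2,0) = 7/3
Step 2: cell (2,0) = 109/36
Step 3: cell (2,0) = 5999/2160
Step 4: cell (2,0) = 387853/129600
Full grid after step 4:
  17797/5400 2733451/864000 26183/8100
  2621201/864000 376529/120000 2560201/864000
  387853/129600 76393/27000 126551/43200

Answer: 387853/129600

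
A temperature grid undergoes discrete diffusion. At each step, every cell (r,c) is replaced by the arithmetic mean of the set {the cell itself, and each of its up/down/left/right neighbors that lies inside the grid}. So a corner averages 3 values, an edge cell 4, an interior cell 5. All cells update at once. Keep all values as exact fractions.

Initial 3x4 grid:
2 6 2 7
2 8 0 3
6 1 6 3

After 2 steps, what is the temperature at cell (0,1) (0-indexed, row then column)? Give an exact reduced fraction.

Step 1: cell (0,1) = 9/2
Step 2: cell (0,1) = 899/240
Full grid after step 2:
  37/9 899/240 321/80 11/3
  427/120 429/100 167/50 301/80
  17/4 283/80 311/80 13/4

Answer: 899/240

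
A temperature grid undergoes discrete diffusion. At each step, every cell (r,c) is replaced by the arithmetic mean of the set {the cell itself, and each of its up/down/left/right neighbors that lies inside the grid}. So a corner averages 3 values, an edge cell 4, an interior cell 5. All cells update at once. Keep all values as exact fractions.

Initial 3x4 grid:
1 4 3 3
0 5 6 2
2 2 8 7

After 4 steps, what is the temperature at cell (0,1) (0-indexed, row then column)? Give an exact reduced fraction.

Step 1: cell (0,1) = 13/4
Step 2: cell (0,1) = 739/240
Step 3: cell (0,1) = 22687/7200
Step 4: cell (0,1) = 689419/216000
Full grid after step 4:
  178507/64800 689419/216000 814159/216000 16417/4050
  101359/36000 205339/60000 368971/90000 1901713/432000
  98341/32400 391897/108000 474017/108000 303997/64800

Answer: 689419/216000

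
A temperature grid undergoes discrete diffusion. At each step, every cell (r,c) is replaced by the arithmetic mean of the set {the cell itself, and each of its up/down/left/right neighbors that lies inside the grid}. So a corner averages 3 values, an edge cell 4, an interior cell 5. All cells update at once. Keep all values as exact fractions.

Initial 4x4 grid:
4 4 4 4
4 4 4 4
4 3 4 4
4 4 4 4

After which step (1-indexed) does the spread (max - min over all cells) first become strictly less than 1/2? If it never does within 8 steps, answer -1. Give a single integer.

Answer: 1

Derivation:
Step 1: max=4, min=15/4, spread=1/4
  -> spread < 1/2 first at step 1
Step 2: max=4, min=189/50, spread=11/50
Step 3: max=4, min=9233/2400, spread=367/2400
Step 4: max=2387/600, min=41629/10800, spread=1337/10800
Step 5: max=71531/18000, min=1254331/324000, spread=33227/324000
Step 6: max=427951/108000, min=37665673/9720000, spread=849917/9720000
Step 7: max=6411467/1620000, min=1132685653/291600000, spread=21378407/291600000
Step 8: max=1920311657/486000000, min=34025537629/8748000000, spread=540072197/8748000000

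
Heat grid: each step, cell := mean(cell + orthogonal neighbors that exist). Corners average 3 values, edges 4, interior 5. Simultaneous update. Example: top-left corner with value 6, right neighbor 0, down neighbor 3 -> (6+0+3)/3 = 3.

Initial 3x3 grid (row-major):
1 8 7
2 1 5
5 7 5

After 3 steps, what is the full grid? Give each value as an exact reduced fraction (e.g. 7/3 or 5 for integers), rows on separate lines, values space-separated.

After step 1:
  11/3 17/4 20/3
  9/4 23/5 9/2
  14/3 9/2 17/3
After step 2:
  61/18 1151/240 185/36
  911/240 201/50 643/120
  137/36 583/120 44/9
After step 3:
  4313/1080 62437/14400 11011/2160
  54037/14400 13697/3000 34931/7200
  8971/2160 31631/7200 2719/540

Answer: 4313/1080 62437/14400 11011/2160
54037/14400 13697/3000 34931/7200
8971/2160 31631/7200 2719/540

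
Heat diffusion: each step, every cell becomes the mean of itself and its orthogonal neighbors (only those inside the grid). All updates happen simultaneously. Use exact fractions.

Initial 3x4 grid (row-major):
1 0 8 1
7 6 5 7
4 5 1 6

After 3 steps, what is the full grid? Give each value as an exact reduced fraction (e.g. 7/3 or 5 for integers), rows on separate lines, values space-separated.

Answer: 8311/2160 5837/1440 1235/288 2531/540
679/160 107/25 369/80 4469/960
9671/2160 6547/1440 1309/288 2551/540

Derivation:
After step 1:
  8/3 15/4 7/2 16/3
  9/2 23/5 27/5 19/4
  16/3 4 17/4 14/3
After step 2:
  131/36 871/240 1079/240 163/36
  171/40 89/20 9/2 403/80
  83/18 1091/240 1099/240 41/9
After step 3:
  8311/2160 5837/1440 1235/288 2531/540
  679/160 107/25 369/80 4469/960
  9671/2160 6547/1440 1309/288 2551/540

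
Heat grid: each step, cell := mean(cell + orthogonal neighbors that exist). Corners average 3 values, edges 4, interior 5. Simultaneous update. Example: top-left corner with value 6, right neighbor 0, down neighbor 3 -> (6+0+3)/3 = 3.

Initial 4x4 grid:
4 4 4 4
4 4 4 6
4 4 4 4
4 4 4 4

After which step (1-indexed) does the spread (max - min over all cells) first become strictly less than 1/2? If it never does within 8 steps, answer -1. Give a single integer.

Step 1: max=14/3, min=4, spread=2/3
Step 2: max=271/60, min=4, spread=31/60
Step 3: max=2371/540, min=4, spread=211/540
  -> spread < 1/2 first at step 3
Step 4: max=232843/54000, min=4, spread=16843/54000
Step 5: max=2082643/486000, min=18079/4500, spread=130111/486000
Step 6: max=61962367/14580000, min=1087159/270000, spread=3255781/14580000
Step 7: max=1849953691/437400000, min=1091107/270000, spread=82360351/437400000
Step 8: max=55239316891/13122000000, min=196906441/48600000, spread=2074577821/13122000000

Answer: 3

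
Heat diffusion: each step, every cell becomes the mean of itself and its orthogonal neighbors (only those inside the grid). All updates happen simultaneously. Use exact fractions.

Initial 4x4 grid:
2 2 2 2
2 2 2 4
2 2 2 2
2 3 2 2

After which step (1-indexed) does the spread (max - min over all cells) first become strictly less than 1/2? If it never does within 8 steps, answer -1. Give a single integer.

Step 1: max=8/3, min=2, spread=2/3
Step 2: max=151/60, min=2, spread=31/60
Step 3: max=1291/540, min=2, spread=211/540
  -> spread < 1/2 first at step 3
Step 4: max=125779/54000, min=154/75, spread=14899/54000
Step 5: max=1114909/486000, min=2329/1125, spread=108781/486000
Step 6: max=110253031/48600000, min=125971/60000, spread=8216521/48600000
Step 7: max=984150361/437400000, min=856103/405000, spread=59559121/437400000
Step 8: max=97947178939/43740000000, min=1034959357/486000000, spread=4800836809/43740000000

Answer: 3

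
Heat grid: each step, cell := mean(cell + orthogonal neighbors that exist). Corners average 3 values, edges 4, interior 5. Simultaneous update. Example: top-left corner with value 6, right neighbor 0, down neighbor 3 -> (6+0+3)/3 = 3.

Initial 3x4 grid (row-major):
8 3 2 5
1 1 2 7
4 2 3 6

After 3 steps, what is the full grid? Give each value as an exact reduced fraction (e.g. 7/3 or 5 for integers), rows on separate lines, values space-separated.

After step 1:
  4 7/2 3 14/3
  7/2 9/5 3 5
  7/3 5/2 13/4 16/3
After step 2:
  11/3 123/40 85/24 38/9
  349/120 143/50 321/100 9/2
  25/9 593/240 169/48 163/36
After step 3:
  193/60 3943/1200 3161/900 883/216
  21983/7200 17429/6000 7053/2000 823/200
  5873/2160 20933/7200 24713/7200 1807/432

Answer: 193/60 3943/1200 3161/900 883/216
21983/7200 17429/6000 7053/2000 823/200
5873/2160 20933/7200 24713/7200 1807/432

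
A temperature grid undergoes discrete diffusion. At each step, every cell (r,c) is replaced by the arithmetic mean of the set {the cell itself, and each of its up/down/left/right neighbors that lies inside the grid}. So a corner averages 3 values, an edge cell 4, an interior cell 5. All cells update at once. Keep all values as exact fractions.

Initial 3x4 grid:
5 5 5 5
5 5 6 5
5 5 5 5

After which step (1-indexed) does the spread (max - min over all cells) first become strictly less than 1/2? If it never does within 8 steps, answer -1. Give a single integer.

Answer: 1

Derivation:
Step 1: max=21/4, min=5, spread=1/4
  -> spread < 1/2 first at step 1
Step 2: max=523/100, min=5, spread=23/100
Step 3: max=24811/4800, min=2013/400, spread=131/960
Step 4: max=222551/43200, min=36391/7200, spread=841/8640
Step 5: max=88942051/17280000, min=7293373/1440000, spread=56863/691200
Step 6: max=799134341/155520000, min=65789543/12960000, spread=386393/6220800
Step 7: max=319433723131/62208000000, min=26340358813/5184000000, spread=26795339/497664000
Step 8: max=19146215714129/3732480000000, min=1582286149667/311040000000, spread=254051069/5971968000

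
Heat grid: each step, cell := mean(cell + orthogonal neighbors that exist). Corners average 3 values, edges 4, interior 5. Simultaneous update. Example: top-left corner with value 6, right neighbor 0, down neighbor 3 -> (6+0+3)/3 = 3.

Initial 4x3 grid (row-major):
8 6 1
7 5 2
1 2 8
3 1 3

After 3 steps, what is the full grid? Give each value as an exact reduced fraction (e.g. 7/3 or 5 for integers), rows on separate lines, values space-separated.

After step 1:
  7 5 3
  21/4 22/5 4
  13/4 17/5 15/4
  5/3 9/4 4
After step 2:
  23/4 97/20 4
  199/40 441/100 303/80
  407/120 341/100 303/80
  43/18 679/240 10/3
After step 3:
  623/120 1901/400 337/80
  2779/600 8573/2000 3197/800
  12749/3600 10697/3000 8591/2400
  6199/2160 43061/14400 199/60

Answer: 623/120 1901/400 337/80
2779/600 8573/2000 3197/800
12749/3600 10697/3000 8591/2400
6199/2160 43061/14400 199/60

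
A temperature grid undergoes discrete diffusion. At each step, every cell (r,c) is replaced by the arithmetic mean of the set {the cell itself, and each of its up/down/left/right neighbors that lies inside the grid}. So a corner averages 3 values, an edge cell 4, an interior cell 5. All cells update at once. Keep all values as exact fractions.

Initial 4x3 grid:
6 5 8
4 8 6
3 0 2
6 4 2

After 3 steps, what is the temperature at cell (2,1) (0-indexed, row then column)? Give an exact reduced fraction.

Answer: 98/25

Derivation:
Step 1: cell (2,1) = 17/5
Step 2: cell (2,1) = 67/20
Step 3: cell (2,1) = 98/25
Full grid after step 3:
  423/80 16487/2880 12161/2160
  389/80 1133/240 3611/720
  2783/720 98/25 2623/720
  3937/1080 259/80 3497/1080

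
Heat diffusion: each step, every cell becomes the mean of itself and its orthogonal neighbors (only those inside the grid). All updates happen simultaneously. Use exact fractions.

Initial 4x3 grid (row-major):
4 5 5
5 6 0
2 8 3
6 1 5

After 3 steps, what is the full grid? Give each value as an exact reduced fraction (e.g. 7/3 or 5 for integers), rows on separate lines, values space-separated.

Answer: 4979/1080 5203/1200 4429/1080
8017/1800 1101/250 14209/3600
671/150 1021/250 4843/1200
295/72 5033/1200 91/24

Derivation:
After step 1:
  14/3 5 10/3
  17/4 24/5 7/2
  21/4 4 4
  3 5 3
After step 2:
  167/36 89/20 71/18
  569/120 431/100 469/120
  33/8 461/100 29/8
  53/12 15/4 4
After step 3:
  4979/1080 5203/1200 4429/1080
  8017/1800 1101/250 14209/3600
  671/150 1021/250 4843/1200
  295/72 5033/1200 91/24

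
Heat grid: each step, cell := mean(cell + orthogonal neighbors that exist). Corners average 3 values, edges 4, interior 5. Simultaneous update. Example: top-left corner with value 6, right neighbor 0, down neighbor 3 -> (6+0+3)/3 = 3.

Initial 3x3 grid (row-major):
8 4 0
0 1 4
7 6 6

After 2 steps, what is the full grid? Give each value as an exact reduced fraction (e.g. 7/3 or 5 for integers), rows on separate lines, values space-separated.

After step 1:
  4 13/4 8/3
  4 3 11/4
  13/3 5 16/3
After step 2:
  15/4 155/48 26/9
  23/6 18/5 55/16
  40/9 53/12 157/36

Answer: 15/4 155/48 26/9
23/6 18/5 55/16
40/9 53/12 157/36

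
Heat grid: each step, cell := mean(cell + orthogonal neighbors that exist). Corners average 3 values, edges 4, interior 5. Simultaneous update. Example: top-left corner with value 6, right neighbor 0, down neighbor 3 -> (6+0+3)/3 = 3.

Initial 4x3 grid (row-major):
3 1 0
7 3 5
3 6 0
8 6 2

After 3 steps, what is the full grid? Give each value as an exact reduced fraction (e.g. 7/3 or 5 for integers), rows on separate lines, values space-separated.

Answer: 7639/2160 1607/576 467/180
703/180 217/60 1303/480
3529/720 4741/1200 5093/1440
5363/1080 6637/1440 7951/2160

Derivation:
After step 1:
  11/3 7/4 2
  4 22/5 2
  6 18/5 13/4
  17/3 11/2 8/3
After step 2:
  113/36 709/240 23/12
  271/60 63/20 233/80
  289/60 91/20 691/240
  103/18 523/120 137/36
After step 3:
  7639/2160 1607/576 467/180
  703/180 217/60 1303/480
  3529/720 4741/1200 5093/1440
  5363/1080 6637/1440 7951/2160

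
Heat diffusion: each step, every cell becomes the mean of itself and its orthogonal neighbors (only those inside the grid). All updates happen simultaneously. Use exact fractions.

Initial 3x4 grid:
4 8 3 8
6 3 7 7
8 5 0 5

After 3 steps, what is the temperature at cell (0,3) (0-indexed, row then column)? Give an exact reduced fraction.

Step 1: cell (0,3) = 6
Step 2: cell (0,3) = 77/12
Step 3: cell (0,3) = 809/144
Full grid after step 3:
  4031/720 2091/400 428/75 809/144
  75601/14400 16087/3000 2467/500 26477/4800
  5809/1080 34313/7200 11771/2400 19/4

Answer: 809/144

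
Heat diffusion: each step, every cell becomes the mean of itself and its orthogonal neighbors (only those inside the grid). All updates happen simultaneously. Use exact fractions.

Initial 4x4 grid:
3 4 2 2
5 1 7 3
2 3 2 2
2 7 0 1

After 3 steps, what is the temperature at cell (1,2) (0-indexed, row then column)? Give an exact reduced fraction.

Answer: 17669/6000

Derivation:
Step 1: cell (1,2) = 3
Step 2: cell (1,2) = 341/100
Step 3: cell (1,2) = 17669/6000
Full grid after step 3:
  121/36 1511/480 23513/7200 1267/432
  507/160 831/250 17669/6000 5237/1800
  23263/7200 18019/6000 347/125 1429/600
  1349/432 5287/1800 493/200 389/180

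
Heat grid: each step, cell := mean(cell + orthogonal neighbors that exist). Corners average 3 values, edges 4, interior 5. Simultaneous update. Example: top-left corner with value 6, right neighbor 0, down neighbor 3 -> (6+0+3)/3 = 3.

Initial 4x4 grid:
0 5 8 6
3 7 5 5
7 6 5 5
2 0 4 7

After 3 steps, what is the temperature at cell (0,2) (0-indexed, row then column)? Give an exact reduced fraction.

Step 1: cell (0,2) = 6
Step 2: cell (0,2) = 35/6
Step 3: cell (0,2) = 19711/3600
Full grid after step 3:
  9247/2160 17651/3600 19711/3600 2515/432
  31327/7200 28789/6000 32741/6000 40307/7200
  9829/2400 9067/2000 29681/6000 7591/1440
  61/16 4837/1200 3263/720 2095/432

Answer: 19711/3600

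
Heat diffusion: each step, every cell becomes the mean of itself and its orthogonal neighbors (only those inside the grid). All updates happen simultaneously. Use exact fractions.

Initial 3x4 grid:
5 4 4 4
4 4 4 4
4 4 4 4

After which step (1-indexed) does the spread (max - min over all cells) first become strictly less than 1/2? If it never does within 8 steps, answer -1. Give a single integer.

Step 1: max=13/3, min=4, spread=1/3
  -> spread < 1/2 first at step 1
Step 2: max=77/18, min=4, spread=5/18
Step 3: max=905/216, min=4, spread=41/216
Step 4: max=107897/25920, min=4, spread=4217/25920
Step 5: max=6429949/1555200, min=28879/7200, spread=38417/311040
Step 6: max=384448211/93312000, min=578597/144000, spread=1903471/18662400
Step 7: max=22995869089/5598720000, min=17395759/4320000, spread=18038617/223948800
Step 8: max=1376960982851/335923200000, min=1568126759/388800000, spread=883978523/13436928000

Answer: 1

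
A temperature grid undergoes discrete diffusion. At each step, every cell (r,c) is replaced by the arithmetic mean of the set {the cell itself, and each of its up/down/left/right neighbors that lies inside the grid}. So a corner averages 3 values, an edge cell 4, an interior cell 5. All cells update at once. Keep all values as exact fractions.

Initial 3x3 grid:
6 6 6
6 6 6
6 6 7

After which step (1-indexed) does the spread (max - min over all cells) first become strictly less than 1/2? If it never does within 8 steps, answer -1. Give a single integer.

Answer: 1

Derivation:
Step 1: max=19/3, min=6, spread=1/3
  -> spread < 1/2 first at step 1
Step 2: max=113/18, min=6, spread=5/18
Step 3: max=1337/216, min=6, spread=41/216
Step 4: max=79891/12960, min=2171/360, spread=347/2592
Step 5: max=4772537/777600, min=21757/3600, spread=2921/31104
Step 6: max=285764539/46656000, min=2617483/432000, spread=24611/373248
Step 7: max=17114882033/2799360000, min=58976741/9720000, spread=207329/4478976
Step 8: max=1025799552451/167961600000, min=3149201599/518400000, spread=1746635/53747712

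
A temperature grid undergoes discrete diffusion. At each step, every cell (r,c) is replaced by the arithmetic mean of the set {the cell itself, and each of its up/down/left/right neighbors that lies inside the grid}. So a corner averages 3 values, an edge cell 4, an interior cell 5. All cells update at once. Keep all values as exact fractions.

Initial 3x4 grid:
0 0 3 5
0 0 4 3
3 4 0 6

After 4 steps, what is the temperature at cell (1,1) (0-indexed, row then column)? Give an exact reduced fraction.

Step 1: cell (1,1) = 8/5
Step 2: cell (1,1) = 137/100
Step 3: cell (1,1) = 10913/6000
Step 4: cell (1,1) = 635887/360000
Full grid after step 4:
  51209/43200 13591/8000 518197/216000 24587/8100
  1226273/864000 635887/360000 473881/180000 1317179/432000
  208027/129600 449957/216000 188899/72000 629/200

Answer: 635887/360000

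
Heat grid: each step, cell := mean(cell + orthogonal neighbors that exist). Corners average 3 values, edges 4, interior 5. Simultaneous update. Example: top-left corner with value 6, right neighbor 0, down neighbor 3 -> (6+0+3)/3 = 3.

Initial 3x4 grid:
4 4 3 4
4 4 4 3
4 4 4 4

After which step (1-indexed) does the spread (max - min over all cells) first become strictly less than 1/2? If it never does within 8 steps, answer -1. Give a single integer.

Answer: 2

Derivation:
Step 1: max=4, min=10/3, spread=2/3
Step 2: max=4, min=287/80, spread=33/80
  -> spread < 1/2 first at step 2
Step 3: max=4, min=7781/2160, spread=859/2160
Step 4: max=7121/1800, min=476797/129600, spread=7183/25920
Step 5: max=425789/108000, min=28764923/7776000, spread=378377/1555200
Step 6: max=4230211/1080000, min=1740578377/466560000, spread=3474911/18662400
Step 7: max=379346011/97200000, min=104891599643/27993600000, spread=174402061/1119744000
Step 8: max=45344183273/11664000000, min=6321179433937/1679616000000, spread=1667063659/13436928000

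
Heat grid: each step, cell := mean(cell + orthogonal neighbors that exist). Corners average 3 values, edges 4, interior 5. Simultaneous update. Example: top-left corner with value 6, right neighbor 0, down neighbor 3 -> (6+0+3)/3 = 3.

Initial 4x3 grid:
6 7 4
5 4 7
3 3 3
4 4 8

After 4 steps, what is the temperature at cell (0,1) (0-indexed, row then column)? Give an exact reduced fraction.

Step 1: cell (0,1) = 21/4
Step 2: cell (0,1) = 449/80
Step 3: cell (0,1) = 8273/1600
Step 4: cell (0,1) = 497507/96000
Full grid after step 4:
  72193/14400 497507/96000 74093/14400
  344239/72000 575279/120000 120163/24000
  933337/216000 1643087/360000 335029/72000
  551507/129600 3750793/864000 199069/43200

Answer: 497507/96000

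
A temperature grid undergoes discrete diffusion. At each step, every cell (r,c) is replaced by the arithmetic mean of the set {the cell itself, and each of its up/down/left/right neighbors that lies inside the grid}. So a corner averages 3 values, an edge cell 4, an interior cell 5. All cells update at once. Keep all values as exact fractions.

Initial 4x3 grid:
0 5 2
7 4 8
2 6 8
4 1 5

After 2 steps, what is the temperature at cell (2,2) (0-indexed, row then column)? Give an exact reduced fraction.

Step 1: cell (2,2) = 27/4
Step 2: cell (2,2) = 1267/240
Full grid after step 2:
  10/3 71/16 53/12
  9/2 217/50 93/16
  109/30 257/50 1267/240
  133/36 19/5 185/36

Answer: 1267/240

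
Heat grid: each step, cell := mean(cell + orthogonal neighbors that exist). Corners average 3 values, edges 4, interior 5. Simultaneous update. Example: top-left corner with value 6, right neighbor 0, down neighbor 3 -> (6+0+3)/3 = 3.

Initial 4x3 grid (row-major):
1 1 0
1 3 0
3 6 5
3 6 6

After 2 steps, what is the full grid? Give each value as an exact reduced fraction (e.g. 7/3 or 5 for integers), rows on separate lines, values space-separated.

Answer: 17/12 287/240 43/36
169/80 241/100 527/240
277/80 391/100 991/240
25/6 1171/240 91/18

Derivation:
After step 1:
  1 5/4 1/3
  2 11/5 2
  13/4 23/5 17/4
  4 21/4 17/3
After step 2:
  17/12 287/240 43/36
  169/80 241/100 527/240
  277/80 391/100 991/240
  25/6 1171/240 91/18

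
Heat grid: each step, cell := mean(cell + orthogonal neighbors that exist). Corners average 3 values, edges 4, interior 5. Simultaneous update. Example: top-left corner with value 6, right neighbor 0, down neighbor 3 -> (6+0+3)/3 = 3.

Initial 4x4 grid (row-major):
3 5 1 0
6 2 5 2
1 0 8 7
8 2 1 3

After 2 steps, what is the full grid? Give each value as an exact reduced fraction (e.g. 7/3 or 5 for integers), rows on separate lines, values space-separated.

Answer: 125/36 413/120 101/40 29/12
901/240 311/100 353/100 131/40
781/240 169/50 189/50 491/120
61/18 751/240 847/240 73/18

Derivation:
After step 1:
  14/3 11/4 11/4 1
  3 18/5 18/5 7/2
  15/4 13/5 21/5 5
  11/3 11/4 7/2 11/3
After step 2:
  125/36 413/120 101/40 29/12
  901/240 311/100 353/100 131/40
  781/240 169/50 189/50 491/120
  61/18 751/240 847/240 73/18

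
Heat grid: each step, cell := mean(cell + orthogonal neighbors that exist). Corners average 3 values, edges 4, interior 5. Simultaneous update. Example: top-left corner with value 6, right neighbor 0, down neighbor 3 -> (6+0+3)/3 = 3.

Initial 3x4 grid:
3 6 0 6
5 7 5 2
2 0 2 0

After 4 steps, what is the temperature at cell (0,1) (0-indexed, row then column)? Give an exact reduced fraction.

Answer: 840241/216000

Derivation:
Step 1: cell (0,1) = 4
Step 2: cell (0,1) = 1051/240
Step 3: cell (0,1) = 28753/7200
Step 4: cell (0,1) = 840241/216000
Full grid after step 4:
  518141/129600 840241/216000 753901/216000 420521/129600
  1078933/288000 421517/120000 128039/40000 275971/96000
  435991/129600 85327/27000 149819/54000 339871/129600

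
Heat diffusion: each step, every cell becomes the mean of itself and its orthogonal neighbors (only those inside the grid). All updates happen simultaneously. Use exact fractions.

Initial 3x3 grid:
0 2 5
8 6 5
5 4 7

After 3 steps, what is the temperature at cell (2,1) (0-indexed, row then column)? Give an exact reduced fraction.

Step 1: cell (2,1) = 11/2
Step 2: cell (2,1) = 43/8
Step 3: cell (2,1) = 2527/480
Full grid after step 3:
  445/108 12137/2880 53/12
  4469/960 5719/1200 14207/2880
  2213/432 2527/480 2293/432

Answer: 2527/480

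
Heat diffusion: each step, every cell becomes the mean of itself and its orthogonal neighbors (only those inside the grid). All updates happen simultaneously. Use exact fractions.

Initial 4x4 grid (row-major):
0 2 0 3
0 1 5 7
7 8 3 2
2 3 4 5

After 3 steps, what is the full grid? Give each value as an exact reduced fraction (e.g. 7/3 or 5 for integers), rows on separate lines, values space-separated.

Answer: 1961/1080 14533/7200 19973/7200 6887/2160
18073/7200 8777/3000 19709/6000 6647/1800
347/96 7429/2000 11861/3000 1421/360
2863/720 983/240 2881/720 4337/1080

Derivation:
After step 1:
  2/3 3/4 5/2 10/3
  2 16/5 16/5 17/4
  17/4 22/5 22/5 17/4
  4 17/4 15/4 11/3
After step 2:
  41/36 427/240 587/240 121/36
  607/240 271/100 351/100 451/120
  293/80 41/10 4 497/120
  25/6 41/10 241/60 35/9
After step 3:
  1961/1080 14533/7200 19973/7200 6887/2160
  18073/7200 8777/3000 19709/6000 6647/1800
  347/96 7429/2000 11861/3000 1421/360
  2863/720 983/240 2881/720 4337/1080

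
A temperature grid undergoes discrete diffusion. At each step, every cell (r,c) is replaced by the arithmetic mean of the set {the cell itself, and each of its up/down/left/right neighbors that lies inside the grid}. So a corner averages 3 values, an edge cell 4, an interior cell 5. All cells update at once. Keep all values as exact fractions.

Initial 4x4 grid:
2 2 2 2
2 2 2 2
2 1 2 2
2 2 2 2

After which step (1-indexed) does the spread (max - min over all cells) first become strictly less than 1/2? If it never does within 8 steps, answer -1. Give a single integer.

Step 1: max=2, min=7/4, spread=1/4
  -> spread < 1/2 first at step 1
Step 2: max=2, min=89/50, spread=11/50
Step 3: max=2, min=4433/2400, spread=367/2400
Step 4: max=1187/600, min=20029/10800, spread=1337/10800
Step 5: max=35531/18000, min=606331/324000, spread=33227/324000
Step 6: max=211951/108000, min=18225673/9720000, spread=849917/9720000
Step 7: max=3171467/1620000, min=549485653/291600000, spread=21378407/291600000
Step 8: max=948311657/486000000, min=16529537629/8748000000, spread=540072197/8748000000

Answer: 1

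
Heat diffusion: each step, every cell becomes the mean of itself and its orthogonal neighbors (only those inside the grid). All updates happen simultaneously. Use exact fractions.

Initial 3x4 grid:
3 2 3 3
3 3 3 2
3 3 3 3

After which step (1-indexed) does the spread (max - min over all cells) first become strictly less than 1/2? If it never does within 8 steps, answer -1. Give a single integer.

Step 1: max=3, min=8/3, spread=1/3
  -> spread < 1/2 first at step 1
Step 2: max=3, min=653/240, spread=67/240
Step 3: max=529/180, min=5893/2160, spread=91/432
Step 4: max=15743/5400, min=356477/129600, spread=4271/25920
Step 5: max=34711/12000, min=21499003/7776000, spread=39749/311040
Step 6: max=6993581/2430000, min=1295781977/466560000, spread=1879423/18662400
Step 7: max=1671720041/583200000, min=78022888843/27993600000, spread=3551477/44789760
Step 8: max=8333848787/2916000000, min=4694492923937/1679616000000, spread=846431819/13436928000

Answer: 1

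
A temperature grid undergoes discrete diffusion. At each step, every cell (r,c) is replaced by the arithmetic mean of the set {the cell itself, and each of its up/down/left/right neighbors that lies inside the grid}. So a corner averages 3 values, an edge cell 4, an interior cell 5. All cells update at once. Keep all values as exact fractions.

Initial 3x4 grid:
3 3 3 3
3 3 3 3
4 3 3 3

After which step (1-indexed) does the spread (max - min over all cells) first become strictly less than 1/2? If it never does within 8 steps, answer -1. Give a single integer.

Answer: 1

Derivation:
Step 1: max=10/3, min=3, spread=1/3
  -> spread < 1/2 first at step 1
Step 2: max=59/18, min=3, spread=5/18
Step 3: max=689/216, min=3, spread=41/216
Step 4: max=81977/25920, min=3, spread=4217/25920
Step 5: max=4874749/1555200, min=21679/7200, spread=38417/311040
Step 6: max=291136211/93312000, min=434597/144000, spread=1903471/18662400
Step 7: max=17397149089/5598720000, min=13075759/4320000, spread=18038617/223948800
Step 8: max=1041037782851/335923200000, min=1179326759/388800000, spread=883978523/13436928000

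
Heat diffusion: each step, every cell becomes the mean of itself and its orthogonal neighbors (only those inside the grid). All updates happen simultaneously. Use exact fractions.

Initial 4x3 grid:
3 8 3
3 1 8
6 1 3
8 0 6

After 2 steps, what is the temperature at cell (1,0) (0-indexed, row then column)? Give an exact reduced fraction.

Answer: 997/240

Derivation:
Step 1: cell (1,0) = 13/4
Step 2: cell (1,0) = 997/240
Full grid after step 2:
  35/9 379/80 83/18
  997/240 343/100 1127/240
  877/240 383/100 269/80
  155/36 817/240 15/4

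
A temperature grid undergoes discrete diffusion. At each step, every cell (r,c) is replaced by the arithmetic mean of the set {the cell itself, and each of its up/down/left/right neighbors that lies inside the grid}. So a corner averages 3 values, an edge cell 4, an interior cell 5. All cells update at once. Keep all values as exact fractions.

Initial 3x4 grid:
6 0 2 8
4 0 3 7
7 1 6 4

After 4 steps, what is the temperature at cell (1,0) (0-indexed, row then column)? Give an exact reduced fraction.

Step 1: cell (1,0) = 17/4
Step 2: cell (1,0) = 791/240
Step 3: cell (1,0) = 48229/14400
Step 4: cell (1,0) = 2788511/864000
Full grid after step 4:
  408289/129600 691949/216000 814249/216000 8576/2025
  2788511/864000 1218319/360000 21421/5625 1904293/432000
  148813/43200 31451/9000 26957/6750 284257/64800

Answer: 2788511/864000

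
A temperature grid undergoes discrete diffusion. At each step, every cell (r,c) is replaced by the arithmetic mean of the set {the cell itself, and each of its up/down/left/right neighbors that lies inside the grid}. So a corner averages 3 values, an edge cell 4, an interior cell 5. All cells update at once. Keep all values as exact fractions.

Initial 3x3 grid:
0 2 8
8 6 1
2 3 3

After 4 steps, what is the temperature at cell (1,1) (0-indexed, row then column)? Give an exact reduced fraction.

Answer: 6871/1800

Derivation:
Step 1: cell (1,1) = 4
Step 2: cell (1,1) = 4
Step 3: cell (1,1) = 113/30
Step 4: cell (1,1) = 6871/1800
Full grid after step 4:
  1255/324 1223/320 9925/2592
  33031/8640 6871/1800 21449/5760
  9887/2592 64097/17280 2387/648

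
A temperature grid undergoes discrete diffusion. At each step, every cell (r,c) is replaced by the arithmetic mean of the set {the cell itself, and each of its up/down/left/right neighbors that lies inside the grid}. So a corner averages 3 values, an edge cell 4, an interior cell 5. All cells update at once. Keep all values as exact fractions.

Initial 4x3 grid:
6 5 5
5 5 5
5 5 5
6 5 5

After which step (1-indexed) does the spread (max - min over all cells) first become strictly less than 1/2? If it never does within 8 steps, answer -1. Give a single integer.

Step 1: max=16/3, min=5, spread=1/3
  -> spread < 1/2 first at step 1
Step 2: max=95/18, min=5, spread=5/18
Step 3: max=2251/432, min=1211/240, spread=89/540
Step 4: max=134447/25920, min=18251/3600, spread=15199/129600
Step 5: max=8037313/1555200, min=61063/12000, spread=617741/7776000
Step 6: max=200521393/38880000, min=66107131/12960000, spread=55/972
Step 7: max=12014243387/2332800000, min=3973193629/777600000, spread=7573/186624
Step 8: max=720092778133/139968000000, min=79557739237/15552000000, spread=32585/1119744

Answer: 1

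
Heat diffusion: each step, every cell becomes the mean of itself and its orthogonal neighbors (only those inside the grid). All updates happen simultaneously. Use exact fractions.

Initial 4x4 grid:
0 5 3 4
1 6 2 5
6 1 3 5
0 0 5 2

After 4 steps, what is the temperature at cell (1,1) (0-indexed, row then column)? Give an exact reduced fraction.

Answer: 185671/60000

Derivation:
Step 1: cell (1,1) = 3
Step 2: cell (1,1) = 67/20
Step 3: cell (1,1) = 5997/2000
Step 4: cell (1,1) = 185671/60000
Full grid after step 4:
  12857/4320 56587/18000 63461/18000 15919/4320
  199483/72000 185671/60000 203681/60000 264149/72000
  185987/72000 165383/60000 193057/60000 248797/72000
  50573/21600 46823/18000 53233/18000 70939/21600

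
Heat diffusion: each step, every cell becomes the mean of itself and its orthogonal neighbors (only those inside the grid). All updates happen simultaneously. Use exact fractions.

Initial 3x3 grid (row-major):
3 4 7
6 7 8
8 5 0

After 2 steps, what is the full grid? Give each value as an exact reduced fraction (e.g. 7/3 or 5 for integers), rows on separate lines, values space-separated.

Answer: 187/36 263/48 205/36
17/3 111/20 133/24
52/9 65/12 89/18

Derivation:
After step 1:
  13/3 21/4 19/3
  6 6 11/2
  19/3 5 13/3
After step 2:
  187/36 263/48 205/36
  17/3 111/20 133/24
  52/9 65/12 89/18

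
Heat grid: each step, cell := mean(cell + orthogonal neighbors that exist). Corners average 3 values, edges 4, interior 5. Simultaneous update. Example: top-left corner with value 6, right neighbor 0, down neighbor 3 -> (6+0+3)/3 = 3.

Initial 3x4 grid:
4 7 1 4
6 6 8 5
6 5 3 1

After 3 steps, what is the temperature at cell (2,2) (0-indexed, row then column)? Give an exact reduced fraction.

Answer: 2209/480

Derivation:
Step 1: cell (2,2) = 17/4
Step 2: cell (2,2) = 337/80
Step 3: cell (2,2) = 2209/480
Full grid after step 3:
  739/135 3631/720 427/90 2249/540
  7783/1440 6403/1200 5419/1200 6121/1440
  11899/2160 7247/1440 2209/480 959/240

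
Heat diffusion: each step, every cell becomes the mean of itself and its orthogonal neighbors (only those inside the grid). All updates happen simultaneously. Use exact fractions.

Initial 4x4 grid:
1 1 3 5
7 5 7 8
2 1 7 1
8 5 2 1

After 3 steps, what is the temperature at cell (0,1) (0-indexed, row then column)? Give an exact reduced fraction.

Step 1: cell (0,1) = 5/2
Step 2: cell (0,1) = 137/40
Step 3: cell (0,1) = 4517/1200
Full grid after step 3:
  2489/720 4517/1200 15619/3600 523/108
  9209/2400 8019/2000 3403/750 16459/3600
  3347/800 2097/500 23723/6000 14623/3600
  13/3 9551/2400 26621/7200 7121/2160

Answer: 4517/1200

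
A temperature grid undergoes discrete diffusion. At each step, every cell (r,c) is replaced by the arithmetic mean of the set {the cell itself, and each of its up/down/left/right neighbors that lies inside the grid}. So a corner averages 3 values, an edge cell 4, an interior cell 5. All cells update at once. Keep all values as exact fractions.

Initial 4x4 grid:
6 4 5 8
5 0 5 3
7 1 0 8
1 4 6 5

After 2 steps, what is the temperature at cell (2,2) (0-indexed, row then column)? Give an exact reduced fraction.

Answer: 67/20

Derivation:
Step 1: cell (2,2) = 4
Step 2: cell (2,2) = 67/20
Full grid after step 2:
  53/12 69/16 1031/240 101/18
  4 13/4 211/50 269/60
  18/5 159/50 67/20 61/12
  7/2 263/80 205/48 169/36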